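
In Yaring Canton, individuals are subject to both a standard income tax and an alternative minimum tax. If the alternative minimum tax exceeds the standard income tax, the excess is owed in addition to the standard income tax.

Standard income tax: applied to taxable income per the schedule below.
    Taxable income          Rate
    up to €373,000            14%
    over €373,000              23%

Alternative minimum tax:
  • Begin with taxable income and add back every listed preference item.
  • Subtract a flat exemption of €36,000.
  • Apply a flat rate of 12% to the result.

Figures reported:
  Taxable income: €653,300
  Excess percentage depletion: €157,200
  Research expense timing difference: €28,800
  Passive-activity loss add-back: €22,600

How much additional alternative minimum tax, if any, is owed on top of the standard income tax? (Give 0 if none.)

€0

Alternative minimum tax:
  Adjusted income: €653,300 + €157,200 + €28,800 + €22,600 = €861,900
  Less exemption €36,000 → base €825,900
  €825,900 × 12% = €99,108

Standard income tax:
  €373,000 × 14% = €52,220
  €280,300 × 23% = €64,469
  → €116,689

€99,108 ≤ €116,689, so no add-on is due.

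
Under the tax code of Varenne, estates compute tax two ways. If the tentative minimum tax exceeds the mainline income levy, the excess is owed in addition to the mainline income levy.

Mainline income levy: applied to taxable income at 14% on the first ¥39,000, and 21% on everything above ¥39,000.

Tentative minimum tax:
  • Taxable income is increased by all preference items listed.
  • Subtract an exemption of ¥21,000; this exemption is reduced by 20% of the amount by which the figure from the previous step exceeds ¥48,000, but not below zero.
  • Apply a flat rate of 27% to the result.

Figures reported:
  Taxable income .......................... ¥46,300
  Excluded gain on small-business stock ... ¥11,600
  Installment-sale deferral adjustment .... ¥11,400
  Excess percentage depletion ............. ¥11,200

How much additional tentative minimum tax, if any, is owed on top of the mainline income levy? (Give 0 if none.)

¥10,827

Mainline income levy:
  ¥39,000 × 14% = ¥5,460
  ¥7,300 × 21% = ¥1,533
  → ¥6,993

Tentative minimum tax:
  Adjusted income: ¥46,300 + ¥11,600 + ¥11,400 + ¥11,200 = ¥80,500
  Exemption: ¥21,000 − 20% × (¥80,500 − ¥48,000) = ¥21,000 − ¥6,500 = ¥14,500
  Base: ¥80,500 − ¥14,500 = ¥66,000
  ¥66,000 × 27% = ¥17,820

Excess of tentative minimum tax over mainline income levy: ¥17,820 − ¥6,993 = ¥10,827.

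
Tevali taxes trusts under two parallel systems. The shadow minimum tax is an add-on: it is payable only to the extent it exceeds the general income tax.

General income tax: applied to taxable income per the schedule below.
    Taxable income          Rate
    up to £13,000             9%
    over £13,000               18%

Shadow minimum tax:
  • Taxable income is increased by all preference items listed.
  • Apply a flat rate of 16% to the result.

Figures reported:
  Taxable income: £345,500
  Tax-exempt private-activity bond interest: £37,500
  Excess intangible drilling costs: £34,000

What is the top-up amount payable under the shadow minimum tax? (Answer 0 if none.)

£5,700

Shadow minimum tax:
  Adjusted income: £345,500 + £37,500 + £34,000 = £417,000
  £417,000 × 16% = £66,720

General income tax:
  £13,000 × 9% = £1,170
  £332,500 × 18% = £59,850
  → £61,020

Excess of shadow minimum tax over general income tax: £66,720 − £61,020 = £5,700.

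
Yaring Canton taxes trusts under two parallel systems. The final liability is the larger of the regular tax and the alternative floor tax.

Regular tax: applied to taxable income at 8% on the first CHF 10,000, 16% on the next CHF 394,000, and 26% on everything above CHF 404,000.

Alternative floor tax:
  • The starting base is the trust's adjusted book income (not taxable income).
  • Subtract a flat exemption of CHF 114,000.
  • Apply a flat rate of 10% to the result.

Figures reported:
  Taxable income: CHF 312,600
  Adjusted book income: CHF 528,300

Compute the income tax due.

CHF 49,216

Regular tax:
  CHF 10,000 × 8% = CHF 800
  CHF 302,600 × 16% = CHF 48,416
  → CHF 49,216

Alternative floor tax:
  Base (adjusted book income): CHF 528,300
  Less exemption CHF 114,000 → base CHF 414,300
  CHF 414,300 × 10% = CHF 41,430

CHF 49,216 > CHF 41,430, so the regular tax governs.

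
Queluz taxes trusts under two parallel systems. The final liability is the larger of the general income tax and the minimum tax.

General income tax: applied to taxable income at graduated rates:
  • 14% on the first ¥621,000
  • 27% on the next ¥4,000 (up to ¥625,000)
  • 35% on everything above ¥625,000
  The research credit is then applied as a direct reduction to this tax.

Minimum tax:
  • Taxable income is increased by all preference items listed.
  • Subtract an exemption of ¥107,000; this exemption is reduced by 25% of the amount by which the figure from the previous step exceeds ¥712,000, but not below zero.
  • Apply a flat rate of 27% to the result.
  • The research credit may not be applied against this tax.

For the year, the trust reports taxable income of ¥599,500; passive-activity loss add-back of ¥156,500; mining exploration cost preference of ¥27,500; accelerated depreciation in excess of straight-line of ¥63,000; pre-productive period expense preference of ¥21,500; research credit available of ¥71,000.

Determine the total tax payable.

General income tax:
  ¥599,500 × 14% = ¥83,930
  Less research credit ¥71,000 → ¥12,930

Minimum tax:
  Adjusted income: ¥599,500 + ¥156,500 + ¥27,500 + ¥63,000 + ¥21,500 = ¥868,000
  Exemption: ¥107,000 − 25% × (¥868,000 − ¥712,000) = ¥107,000 − ¥39,000 = ¥68,000
  Base: ¥868,000 − ¥68,000 = ¥800,000
  ¥800,000 × 27% = ¥216,000

¥216,000 > ¥12,930, so the minimum tax is the binding amount.

¥216,000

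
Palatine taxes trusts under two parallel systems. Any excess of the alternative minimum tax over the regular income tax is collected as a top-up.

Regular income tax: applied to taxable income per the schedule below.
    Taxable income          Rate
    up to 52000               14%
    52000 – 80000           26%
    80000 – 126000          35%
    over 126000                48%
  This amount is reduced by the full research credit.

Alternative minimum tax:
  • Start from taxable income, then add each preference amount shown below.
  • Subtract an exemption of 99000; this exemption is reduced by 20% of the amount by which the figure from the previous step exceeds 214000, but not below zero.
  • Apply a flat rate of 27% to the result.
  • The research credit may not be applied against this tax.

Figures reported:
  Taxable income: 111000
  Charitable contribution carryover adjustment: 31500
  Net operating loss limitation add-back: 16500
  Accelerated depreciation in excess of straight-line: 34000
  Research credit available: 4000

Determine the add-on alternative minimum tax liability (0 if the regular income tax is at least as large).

Regular income tax:
  52000 × 14% = 7280
  28000 × 26% = 7280
  31000 × 35% = 10850
  → 25410
  Less research credit 4000 → 21410

Alternative minimum tax:
  Adjusted income: 111000 + 31500 + 16500 + 34000 = 193000
  Exemption: 193000 ≤ 214000, so full 99000 applies
  Base: 193000 − 99000 = 94000
  94000 × 27% = 25380

Excess of alternative minimum tax over regular income tax: 25380 − 21410 = 3970.

3970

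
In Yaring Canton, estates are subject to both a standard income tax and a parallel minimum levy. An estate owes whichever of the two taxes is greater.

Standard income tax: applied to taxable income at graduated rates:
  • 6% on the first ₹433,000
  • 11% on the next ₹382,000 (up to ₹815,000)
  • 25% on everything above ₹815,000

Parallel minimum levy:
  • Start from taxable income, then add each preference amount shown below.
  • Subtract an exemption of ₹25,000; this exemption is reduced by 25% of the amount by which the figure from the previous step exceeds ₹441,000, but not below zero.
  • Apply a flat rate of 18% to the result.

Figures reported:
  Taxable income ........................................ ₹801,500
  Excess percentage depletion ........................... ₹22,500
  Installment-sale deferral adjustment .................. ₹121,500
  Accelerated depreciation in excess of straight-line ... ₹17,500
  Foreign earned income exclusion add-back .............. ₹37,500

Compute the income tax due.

Standard income tax:
  ₹433,000 × 6% = ₹25,980
  ₹368,500 × 11% = ₹40,535
  → ₹66,515

Parallel minimum levy:
  Adjusted income: ₹801,500 + ₹22,500 + ₹121,500 + ₹17,500 + ₹37,500 = ₹1,000,500
  Exemption: 25% × (₹1,000,500 − ₹441,000) = ₹139,875 ≥ ₹25,000, so the exemption is fully phased out
  Base: ₹1,000,500 − ₹0 = ₹1,000,500
  ₹1,000,500 × 18% = ₹180,090

₹180,090 > ₹66,515, so the parallel minimum levy is the binding amount.

₹180,090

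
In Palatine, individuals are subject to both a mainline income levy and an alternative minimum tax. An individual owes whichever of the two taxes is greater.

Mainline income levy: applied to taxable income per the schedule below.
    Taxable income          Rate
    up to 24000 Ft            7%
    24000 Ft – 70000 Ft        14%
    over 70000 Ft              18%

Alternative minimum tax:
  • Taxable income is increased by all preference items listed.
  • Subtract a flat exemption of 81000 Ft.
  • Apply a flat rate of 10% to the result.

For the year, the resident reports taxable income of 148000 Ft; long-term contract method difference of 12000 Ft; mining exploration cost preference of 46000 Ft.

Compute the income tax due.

22160 Ft

Alternative minimum tax:
  Adjusted income: 148000 Ft + 12000 Ft + 46000 Ft = 206000 Ft
  Less exemption 81000 Ft → base 125000 Ft
  125000 Ft × 10% = 12500 Ft

Mainline income levy:
  24000 Ft × 7% = 1680 Ft
  46000 Ft × 14% = 6440 Ft
  78000 Ft × 18% = 14040 Ft
  → 22160 Ft

22160 Ft > 12500 Ft, so the mainline income levy governs.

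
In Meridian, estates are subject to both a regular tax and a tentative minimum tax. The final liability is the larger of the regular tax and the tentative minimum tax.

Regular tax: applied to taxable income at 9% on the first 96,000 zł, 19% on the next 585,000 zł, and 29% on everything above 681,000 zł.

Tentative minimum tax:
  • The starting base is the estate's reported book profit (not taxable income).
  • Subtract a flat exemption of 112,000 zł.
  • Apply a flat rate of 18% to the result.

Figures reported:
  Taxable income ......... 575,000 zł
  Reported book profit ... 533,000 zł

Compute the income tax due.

99,650 zł

Tentative minimum tax:
  Base (reported book profit): 533,000 zł
  Less exemption 112,000 zł → base 421,000 zł
  421,000 zł × 18% = 75,780 zł

Regular tax:
  96,000 zł × 9% = 8,640 zł
  479,000 zł × 19% = 91,010 zł
  → 99,650 zł

99,650 zł > 75,780 zł, so the regular tax governs.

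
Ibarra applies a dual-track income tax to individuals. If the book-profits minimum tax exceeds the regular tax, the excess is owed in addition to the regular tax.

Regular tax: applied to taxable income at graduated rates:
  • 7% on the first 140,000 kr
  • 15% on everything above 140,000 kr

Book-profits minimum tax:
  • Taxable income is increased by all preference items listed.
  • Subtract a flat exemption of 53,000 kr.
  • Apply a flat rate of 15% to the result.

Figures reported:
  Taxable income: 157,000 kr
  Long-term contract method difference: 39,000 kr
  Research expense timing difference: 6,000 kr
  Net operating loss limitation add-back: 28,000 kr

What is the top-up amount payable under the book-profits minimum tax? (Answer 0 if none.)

14,200 kr

Regular tax:
  140,000 kr × 7% = 9,800 kr
  17,000 kr × 15% = 2,550 kr
  → 12,350 kr

Book-profits minimum tax:
  Adjusted income: 157,000 kr + 39,000 kr + 6,000 kr + 28,000 kr = 230,000 kr
  Less exemption 53,000 kr → base 177,000 kr
  177,000 kr × 15% = 26,550 kr

Excess of book-profits minimum tax over regular tax: 26,550 kr − 12,350 kr = 14,200 kr.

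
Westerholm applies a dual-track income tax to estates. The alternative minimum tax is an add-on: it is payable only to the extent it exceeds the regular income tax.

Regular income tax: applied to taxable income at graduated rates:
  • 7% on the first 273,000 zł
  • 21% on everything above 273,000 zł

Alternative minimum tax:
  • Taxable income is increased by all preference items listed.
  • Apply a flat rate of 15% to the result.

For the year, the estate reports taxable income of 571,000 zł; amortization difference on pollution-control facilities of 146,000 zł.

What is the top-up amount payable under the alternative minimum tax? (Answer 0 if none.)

25,860 zł

Regular income tax:
  273,000 zł × 7% = 19,110 zł
  298,000 zł × 21% = 62,580 zł
  → 81,690 zł

Alternative minimum tax:
  Adjusted income: 571,000 zł + 146,000 zł = 717,000 zł
  717,000 zł × 15% = 107,550 zł

Excess of alternative minimum tax over regular income tax: 107,550 zł − 81,690 zł = 25,860 zł.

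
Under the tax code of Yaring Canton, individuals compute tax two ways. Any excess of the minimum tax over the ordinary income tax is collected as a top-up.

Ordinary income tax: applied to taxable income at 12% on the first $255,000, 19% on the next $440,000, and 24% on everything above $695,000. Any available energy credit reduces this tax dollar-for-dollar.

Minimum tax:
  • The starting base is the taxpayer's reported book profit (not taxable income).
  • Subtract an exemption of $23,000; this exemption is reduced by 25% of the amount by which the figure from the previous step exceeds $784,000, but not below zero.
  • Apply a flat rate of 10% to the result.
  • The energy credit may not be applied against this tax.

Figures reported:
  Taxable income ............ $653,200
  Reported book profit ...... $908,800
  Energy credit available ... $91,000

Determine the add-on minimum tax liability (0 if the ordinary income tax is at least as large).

$75,622

Minimum tax:
  Base (reported book profit): $908,800
  Exemption: 25% × ($908,800 − $784,000) = $31,200 ≥ $23,000, so the exemption is fully phased out
  Base: $908,800 − $0 = $908,800
  $908,800 × 10% = $90,880

Ordinary income tax:
  $255,000 × 12% = $30,600
  $398,200 × 19% = $75,658
  → $106,258
  Less energy credit $91,000 → $15,258

Excess of minimum tax over ordinary income tax: $90,880 − $15,258 = $75,622.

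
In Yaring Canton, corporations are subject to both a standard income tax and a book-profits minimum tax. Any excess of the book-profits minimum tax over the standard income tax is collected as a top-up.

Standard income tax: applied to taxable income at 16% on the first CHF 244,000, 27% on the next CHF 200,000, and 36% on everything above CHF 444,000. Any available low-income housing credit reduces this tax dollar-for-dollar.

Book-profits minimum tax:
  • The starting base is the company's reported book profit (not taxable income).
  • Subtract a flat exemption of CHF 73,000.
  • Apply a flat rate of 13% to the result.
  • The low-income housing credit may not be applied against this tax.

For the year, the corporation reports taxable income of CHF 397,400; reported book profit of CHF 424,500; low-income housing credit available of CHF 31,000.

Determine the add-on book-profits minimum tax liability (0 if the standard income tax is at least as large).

CHF 0

Book-profits minimum tax:
  Base (reported book profit): CHF 424,500
  Less exemption CHF 73,000 → base CHF 351,500
  CHF 351,500 × 13% = CHF 45,695

Standard income tax:
  CHF 244,000 × 16% = CHF 39,040
  CHF 153,400 × 27% = CHF 41,418
  → CHF 80,458
  Less low-income housing credit CHF 31,000 → CHF 49,458

CHF 45,695 ≤ CHF 49,458, so no add-on is due.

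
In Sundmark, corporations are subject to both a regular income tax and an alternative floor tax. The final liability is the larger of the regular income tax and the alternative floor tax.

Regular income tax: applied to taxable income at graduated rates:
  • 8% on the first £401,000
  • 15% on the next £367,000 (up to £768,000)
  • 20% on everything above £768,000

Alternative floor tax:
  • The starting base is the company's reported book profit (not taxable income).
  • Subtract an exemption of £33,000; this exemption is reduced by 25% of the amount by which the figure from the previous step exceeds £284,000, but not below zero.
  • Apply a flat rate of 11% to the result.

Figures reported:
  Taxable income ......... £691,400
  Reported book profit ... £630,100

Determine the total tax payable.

Regular income tax:
  £401,000 × 8% = £32,080
  £290,400 × 15% = £43,560
  → £75,640

Alternative floor tax:
  Base (reported book profit): £630,100
  Exemption: 25% × (£630,100 − £284,000) = £86,525 ≥ £33,000, so the exemption is fully phased out
  Base: £630,100 − £0 = £630,100
  £630,100 × 11% = £69,311

£75,640 > £69,311, so the regular income tax governs.

£75,640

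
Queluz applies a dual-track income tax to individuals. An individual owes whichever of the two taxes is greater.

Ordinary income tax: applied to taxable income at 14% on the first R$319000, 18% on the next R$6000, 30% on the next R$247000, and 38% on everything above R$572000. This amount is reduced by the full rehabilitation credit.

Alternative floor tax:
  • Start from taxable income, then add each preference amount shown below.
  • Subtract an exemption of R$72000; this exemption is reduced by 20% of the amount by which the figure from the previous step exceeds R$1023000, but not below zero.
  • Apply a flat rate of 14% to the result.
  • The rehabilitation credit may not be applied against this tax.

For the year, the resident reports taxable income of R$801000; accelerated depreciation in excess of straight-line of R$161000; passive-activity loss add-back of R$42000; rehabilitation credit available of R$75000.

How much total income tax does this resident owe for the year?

R$131860

Ordinary income tax:
  R$319000 × 14% = R$44660
  R$6000 × 18% = R$1080
  R$247000 × 30% = R$74100
  R$229000 × 38% = R$87020
  → R$206860
  Less rehabilitation credit R$75000 → R$131860

Alternative floor tax:
  Adjusted income: R$801000 + R$161000 + R$42000 = R$1004000
  Exemption: R$1004000 ≤ R$1023000, so full R$72000 applies
  Base: R$1004000 − R$72000 = R$932000
  R$932000 × 14% = R$130480

R$131860 > R$130480, so the ordinary income tax governs.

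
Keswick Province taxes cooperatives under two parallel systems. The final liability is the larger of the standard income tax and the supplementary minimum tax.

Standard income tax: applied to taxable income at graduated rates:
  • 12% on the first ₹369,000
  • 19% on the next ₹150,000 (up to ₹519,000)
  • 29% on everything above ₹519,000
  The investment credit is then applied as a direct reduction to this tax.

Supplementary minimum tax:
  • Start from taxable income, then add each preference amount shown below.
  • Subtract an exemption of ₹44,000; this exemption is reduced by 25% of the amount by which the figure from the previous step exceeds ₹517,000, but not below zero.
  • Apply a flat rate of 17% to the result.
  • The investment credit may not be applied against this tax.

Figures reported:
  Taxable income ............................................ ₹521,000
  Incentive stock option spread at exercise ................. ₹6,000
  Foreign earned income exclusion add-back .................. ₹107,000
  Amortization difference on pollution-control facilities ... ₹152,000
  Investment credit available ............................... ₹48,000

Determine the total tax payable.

Standard income tax:
  ₹369,000 × 12% = ₹44,280
  ₹150,000 × 19% = ₹28,500
  ₹2,000 × 29% = ₹580
  → ₹73,360
  Less investment credit ₹48,000 → ₹25,360

Supplementary minimum tax:
  Adjusted income: ₹521,000 + ₹6,000 + ₹107,000 + ₹152,000 = ₹786,000
  Exemption: 25% × (₹786,000 − ₹517,000) = ₹67,250 ≥ ₹44,000, so the exemption is fully phased out
  Base: ₹786,000 − ₹0 = ₹786,000
  ₹786,000 × 17% = ₹133,620

₹133,620 > ₹25,360, so the supplementary minimum tax is the binding amount.

₹133,620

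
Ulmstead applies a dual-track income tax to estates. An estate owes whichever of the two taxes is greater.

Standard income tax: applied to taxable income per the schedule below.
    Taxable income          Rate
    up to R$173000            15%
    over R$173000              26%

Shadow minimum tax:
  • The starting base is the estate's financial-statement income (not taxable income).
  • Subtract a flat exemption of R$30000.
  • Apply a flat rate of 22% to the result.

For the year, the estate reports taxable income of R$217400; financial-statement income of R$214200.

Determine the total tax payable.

R$40524

Standard income tax:
  R$173000 × 15% = R$25950
  R$44400 × 26% = R$11544
  → R$37494

Shadow minimum tax:
  Base (financial-statement income): R$214200
  Less exemption R$30000 → base R$184200
  R$184200 × 22% = R$40524

R$40524 > R$37494, so the shadow minimum tax is the binding amount.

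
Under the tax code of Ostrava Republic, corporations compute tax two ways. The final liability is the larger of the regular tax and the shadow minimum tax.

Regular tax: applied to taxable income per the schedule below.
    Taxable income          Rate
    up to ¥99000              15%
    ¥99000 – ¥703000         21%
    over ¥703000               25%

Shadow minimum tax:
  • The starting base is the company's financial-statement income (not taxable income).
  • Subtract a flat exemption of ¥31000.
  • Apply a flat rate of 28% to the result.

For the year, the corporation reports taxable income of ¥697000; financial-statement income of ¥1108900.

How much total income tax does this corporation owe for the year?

¥301812

Shadow minimum tax:
  Base (financial-statement income): ¥1108900
  Less exemption ¥31000 → base ¥1077900
  ¥1077900 × 28% = ¥301812

Regular tax:
  ¥99000 × 15% = ¥14850
  ¥598000 × 21% = ¥125580
  → ¥140430

¥301812 > ¥140430, so the shadow minimum tax is the binding amount.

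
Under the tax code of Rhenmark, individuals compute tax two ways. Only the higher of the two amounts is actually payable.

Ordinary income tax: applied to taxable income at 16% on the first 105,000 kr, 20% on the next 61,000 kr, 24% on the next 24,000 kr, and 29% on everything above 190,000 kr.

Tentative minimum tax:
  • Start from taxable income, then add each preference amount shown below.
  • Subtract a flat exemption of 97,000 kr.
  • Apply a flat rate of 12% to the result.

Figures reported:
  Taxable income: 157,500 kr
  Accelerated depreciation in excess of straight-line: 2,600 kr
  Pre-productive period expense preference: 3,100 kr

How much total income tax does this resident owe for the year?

27,300 kr

Ordinary income tax:
  105,000 kr × 16% = 16,800 kr
  52,500 kr × 20% = 10,500 kr
  → 27,300 kr

Tentative minimum tax:
  Adjusted income: 157,500 kr + 2,600 kr + 3,100 kr = 163,200 kr
  Less exemption 97,000 kr → base 66,200 kr
  66,200 kr × 12% = 7,944 kr

27,300 kr > 7,944 kr, so the ordinary income tax governs.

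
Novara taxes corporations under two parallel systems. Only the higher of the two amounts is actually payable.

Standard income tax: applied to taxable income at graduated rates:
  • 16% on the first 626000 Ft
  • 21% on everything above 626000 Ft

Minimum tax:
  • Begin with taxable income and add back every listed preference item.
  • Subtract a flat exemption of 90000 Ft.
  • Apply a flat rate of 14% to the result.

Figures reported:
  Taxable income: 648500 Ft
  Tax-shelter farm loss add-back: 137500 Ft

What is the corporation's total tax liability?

104885 Ft

Minimum tax:
  Adjusted income: 648500 Ft + 137500 Ft = 786000 Ft
  Less exemption 90000 Ft → base 696000 Ft
  696000 Ft × 14% = 97440 Ft

Standard income tax:
  626000 Ft × 16% = 100160 Ft
  22500 Ft × 21% = 4725 Ft
  → 104885 Ft

104885 Ft > 97440 Ft, so the standard income tax governs.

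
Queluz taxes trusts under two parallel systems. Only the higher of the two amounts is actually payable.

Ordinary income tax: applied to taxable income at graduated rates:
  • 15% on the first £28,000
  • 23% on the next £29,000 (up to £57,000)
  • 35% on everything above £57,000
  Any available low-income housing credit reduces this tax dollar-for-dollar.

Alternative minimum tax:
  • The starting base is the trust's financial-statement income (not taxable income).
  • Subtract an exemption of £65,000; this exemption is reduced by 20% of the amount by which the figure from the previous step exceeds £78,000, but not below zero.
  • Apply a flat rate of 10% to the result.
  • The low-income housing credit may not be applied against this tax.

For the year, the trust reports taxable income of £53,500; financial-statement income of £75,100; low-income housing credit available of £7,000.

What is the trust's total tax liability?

£3,065

Alternative minimum tax:
  Base (financial-statement income): £75,100
  Exemption: £75,100 ≤ £78,000, so full £65,000 applies
  Base: £75,100 − £65,000 = £10,100
  £10,100 × 10% = £1,010

Ordinary income tax:
  £28,000 × 15% = £4,200
  £25,500 × 23% = £5,865
  → £10,065
  Less low-income housing credit £7,000 → £3,065

£3,065 > £1,010, so the ordinary income tax governs.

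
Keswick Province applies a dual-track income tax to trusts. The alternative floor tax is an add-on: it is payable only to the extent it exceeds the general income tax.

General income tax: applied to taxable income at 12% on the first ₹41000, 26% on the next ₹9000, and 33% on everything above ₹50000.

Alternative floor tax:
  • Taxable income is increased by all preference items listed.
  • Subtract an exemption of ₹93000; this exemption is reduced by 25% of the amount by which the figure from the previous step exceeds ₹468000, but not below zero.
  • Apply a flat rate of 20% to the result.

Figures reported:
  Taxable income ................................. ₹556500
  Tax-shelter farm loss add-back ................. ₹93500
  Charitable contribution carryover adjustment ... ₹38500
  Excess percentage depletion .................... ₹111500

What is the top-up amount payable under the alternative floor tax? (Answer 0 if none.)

₹0

Alternative floor tax:
  Adjusted income: ₹556500 + ₹93500 + ₹38500 + ₹111500 = ₹800000
  Exemption: ₹93000 − 25% × (₹800000 − ₹468000) = ₹93000 − ₹83000 = ₹10000
  Base: ₹800000 − ₹10000 = ₹790000
  ₹790000 × 20% = ₹158000

General income tax:
  ₹41000 × 12% = ₹4920
  ₹9000 × 26% = ₹2340
  ₹506500 × 33% = ₹167145
  → ₹174405

₹158000 ≤ ₹174405, so no add-on is due.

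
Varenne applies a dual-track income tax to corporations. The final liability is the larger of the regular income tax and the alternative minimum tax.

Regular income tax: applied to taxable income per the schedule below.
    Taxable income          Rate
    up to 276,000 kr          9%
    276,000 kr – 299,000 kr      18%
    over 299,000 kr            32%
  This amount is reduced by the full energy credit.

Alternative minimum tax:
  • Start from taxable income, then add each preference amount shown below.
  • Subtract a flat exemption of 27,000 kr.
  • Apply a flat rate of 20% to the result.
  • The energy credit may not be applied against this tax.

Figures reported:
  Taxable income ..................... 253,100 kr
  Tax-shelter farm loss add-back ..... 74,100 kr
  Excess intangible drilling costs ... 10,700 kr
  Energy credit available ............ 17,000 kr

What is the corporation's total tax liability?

Regular income tax:
  253,100 kr × 9% = 22,779 kr
  Less energy credit 17,000 kr → 5,779 kr

Alternative minimum tax:
  Adjusted income: 253,100 kr + 74,100 kr + 10,700 kr = 337,900 kr
  Less exemption 27,000 kr → base 310,900 kr
  310,900 kr × 20% = 62,180 kr

62,180 kr > 5,779 kr, so the alternative minimum tax is the binding amount.

62,180 kr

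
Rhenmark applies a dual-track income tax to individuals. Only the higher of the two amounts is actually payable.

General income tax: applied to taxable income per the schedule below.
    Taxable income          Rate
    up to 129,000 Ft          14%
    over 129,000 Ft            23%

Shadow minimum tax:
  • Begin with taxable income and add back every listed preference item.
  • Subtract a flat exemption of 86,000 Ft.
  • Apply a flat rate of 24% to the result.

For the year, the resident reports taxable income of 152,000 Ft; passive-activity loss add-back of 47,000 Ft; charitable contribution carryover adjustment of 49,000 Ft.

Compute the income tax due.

Shadow minimum tax:
  Adjusted income: 152,000 Ft + 47,000 Ft + 49,000 Ft = 248,000 Ft
  Less exemption 86,000 Ft → base 162,000 Ft
  162,000 Ft × 24% = 38,880 Ft

General income tax:
  129,000 Ft × 14% = 18,060 Ft
  23,000 Ft × 23% = 5,290 Ft
  → 23,350 Ft

38,880 Ft > 23,350 Ft, so the shadow minimum tax is the binding amount.

38,880 Ft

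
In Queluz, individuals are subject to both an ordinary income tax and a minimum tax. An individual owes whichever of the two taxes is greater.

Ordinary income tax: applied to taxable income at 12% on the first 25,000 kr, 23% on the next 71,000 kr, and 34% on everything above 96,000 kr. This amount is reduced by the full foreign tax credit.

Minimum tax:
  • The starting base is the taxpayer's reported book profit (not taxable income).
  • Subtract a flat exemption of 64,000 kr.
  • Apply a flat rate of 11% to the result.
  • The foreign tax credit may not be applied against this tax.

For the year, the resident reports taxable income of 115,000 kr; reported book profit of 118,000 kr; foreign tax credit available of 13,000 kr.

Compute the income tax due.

12,790 kr

Ordinary income tax:
  25,000 kr × 12% = 3,000 kr
  71,000 kr × 23% = 16,330 kr
  19,000 kr × 34% = 6,460 kr
  → 25,790 kr
  Less foreign tax credit 13,000 kr → 12,790 kr

Minimum tax:
  Base (reported book profit): 118,000 kr
  Less exemption 64,000 kr → base 54,000 kr
  54,000 kr × 11% = 5,940 kr

12,790 kr > 5,940 kr, so the ordinary income tax governs.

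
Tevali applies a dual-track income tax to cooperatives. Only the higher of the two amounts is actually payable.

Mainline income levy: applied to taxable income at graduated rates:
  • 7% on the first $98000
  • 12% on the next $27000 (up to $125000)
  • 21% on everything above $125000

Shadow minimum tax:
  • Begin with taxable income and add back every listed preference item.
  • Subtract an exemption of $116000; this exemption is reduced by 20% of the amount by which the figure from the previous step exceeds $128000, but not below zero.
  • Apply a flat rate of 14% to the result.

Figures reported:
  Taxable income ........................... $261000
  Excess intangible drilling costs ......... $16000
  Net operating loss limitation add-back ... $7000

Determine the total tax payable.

$38660

Mainline income levy:
  $98000 × 7% = $6860
  $27000 × 12% = $3240
  $136000 × 21% = $28560
  → $38660

Shadow minimum tax:
  Adjusted income: $261000 + $16000 + $7000 = $284000
  Exemption: $116000 − 20% × ($284000 − $128000) = $116000 − $31200 = $84800
  Base: $284000 − $84800 = $199200
  $199200 × 14% = $27888

$38660 > $27888, so the mainline income levy governs.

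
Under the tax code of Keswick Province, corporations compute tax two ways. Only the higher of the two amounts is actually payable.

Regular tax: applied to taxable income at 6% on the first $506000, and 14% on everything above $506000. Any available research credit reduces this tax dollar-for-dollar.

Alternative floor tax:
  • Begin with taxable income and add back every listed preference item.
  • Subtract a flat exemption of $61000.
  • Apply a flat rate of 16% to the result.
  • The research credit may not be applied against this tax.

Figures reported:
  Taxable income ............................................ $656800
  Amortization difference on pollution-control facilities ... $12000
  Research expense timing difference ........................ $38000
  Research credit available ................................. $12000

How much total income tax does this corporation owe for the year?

Regular tax:
  $506000 × 6% = $30360
  $150800 × 14% = $21112
  → $51472
  Less research credit $12000 → $39472

Alternative floor tax:
  Adjusted income: $656800 + $12000 + $38000 = $706800
  Less exemption $61000 → base $645800
  $645800 × 16% = $103328

$103328 > $39472, so the alternative floor tax is the binding amount.

$103328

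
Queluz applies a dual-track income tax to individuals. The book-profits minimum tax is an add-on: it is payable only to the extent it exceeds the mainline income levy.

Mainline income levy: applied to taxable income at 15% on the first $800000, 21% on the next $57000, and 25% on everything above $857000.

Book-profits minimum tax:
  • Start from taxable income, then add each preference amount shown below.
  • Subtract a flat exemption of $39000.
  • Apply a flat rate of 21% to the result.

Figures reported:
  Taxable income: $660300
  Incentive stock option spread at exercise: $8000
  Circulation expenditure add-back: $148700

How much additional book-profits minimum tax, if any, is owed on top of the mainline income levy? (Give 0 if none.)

Book-profits minimum tax:
  Adjusted income: $660300 + $8000 + $148700 = $817000
  Less exemption $39000 → base $778000
  $778000 × 21% = $163380

Mainline income levy:
  $660300 × 15% = $99045

Excess of book-profits minimum tax over mainline income levy: $163380 − $99045 = $64335.

$64335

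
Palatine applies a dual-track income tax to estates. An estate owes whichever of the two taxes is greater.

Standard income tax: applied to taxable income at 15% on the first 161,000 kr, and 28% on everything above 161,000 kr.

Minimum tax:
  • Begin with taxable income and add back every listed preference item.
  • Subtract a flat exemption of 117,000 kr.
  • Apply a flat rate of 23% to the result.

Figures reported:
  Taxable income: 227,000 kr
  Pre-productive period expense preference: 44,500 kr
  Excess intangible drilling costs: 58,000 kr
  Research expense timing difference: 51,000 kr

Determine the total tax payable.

60,605 kr

Standard income tax:
  161,000 kr × 15% = 24,150 kr
  66,000 kr × 28% = 18,480 kr
  → 42,630 kr

Minimum tax:
  Adjusted income: 227,000 kr + 44,500 kr + 58,000 kr + 51,000 kr = 380,500 kr
  Less exemption 117,000 kr → base 263,500 kr
  263,500 kr × 23% = 60,605 kr

60,605 kr > 42,630 kr, so the minimum tax is the binding amount.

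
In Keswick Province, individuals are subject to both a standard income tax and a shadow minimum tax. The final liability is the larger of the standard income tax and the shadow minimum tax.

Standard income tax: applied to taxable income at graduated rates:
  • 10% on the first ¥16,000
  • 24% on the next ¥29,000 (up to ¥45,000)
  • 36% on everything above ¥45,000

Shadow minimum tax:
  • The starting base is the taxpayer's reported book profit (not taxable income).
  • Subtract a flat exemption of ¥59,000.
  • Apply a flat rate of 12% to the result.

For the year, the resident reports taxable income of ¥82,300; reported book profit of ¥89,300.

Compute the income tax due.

Standard income tax:
  ¥16,000 × 10% = ¥1,600
  ¥29,000 × 24% = ¥6,960
  ¥37,300 × 36% = ¥13,428
  → ¥21,988

Shadow minimum tax:
  Base (reported book profit): ¥89,300
  Less exemption ¥59,000 → base ¥30,300
  ¥30,300 × 12% = ¥3,636

¥21,988 > ¥3,636, so the standard income tax governs.

¥21,988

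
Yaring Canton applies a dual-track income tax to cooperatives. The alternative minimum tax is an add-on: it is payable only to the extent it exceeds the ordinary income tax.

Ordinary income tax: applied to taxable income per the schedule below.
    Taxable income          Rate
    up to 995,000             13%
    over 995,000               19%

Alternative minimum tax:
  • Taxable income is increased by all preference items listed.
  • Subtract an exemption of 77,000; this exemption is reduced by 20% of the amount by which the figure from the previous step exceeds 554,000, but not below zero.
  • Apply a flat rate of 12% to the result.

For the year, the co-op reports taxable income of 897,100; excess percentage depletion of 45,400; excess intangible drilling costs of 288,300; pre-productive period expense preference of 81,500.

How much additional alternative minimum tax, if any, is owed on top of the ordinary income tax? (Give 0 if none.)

Ordinary income tax:
  897,100 × 13% = 116,623

Alternative minimum tax:
  Adjusted income: 897,100 + 45,400 + 288,300 + 81,500 = 1,312,300
  Exemption: 20% × (1,312,300 − 554,000) = 151,660 ≥ 77,000, so the exemption is fully phased out
  Base: 1,312,300 − 0 = 1,312,300
  1,312,300 × 12% = 157,476

Excess of alternative minimum tax over ordinary income tax: 157,476 − 116,623 = 40,853.

40,853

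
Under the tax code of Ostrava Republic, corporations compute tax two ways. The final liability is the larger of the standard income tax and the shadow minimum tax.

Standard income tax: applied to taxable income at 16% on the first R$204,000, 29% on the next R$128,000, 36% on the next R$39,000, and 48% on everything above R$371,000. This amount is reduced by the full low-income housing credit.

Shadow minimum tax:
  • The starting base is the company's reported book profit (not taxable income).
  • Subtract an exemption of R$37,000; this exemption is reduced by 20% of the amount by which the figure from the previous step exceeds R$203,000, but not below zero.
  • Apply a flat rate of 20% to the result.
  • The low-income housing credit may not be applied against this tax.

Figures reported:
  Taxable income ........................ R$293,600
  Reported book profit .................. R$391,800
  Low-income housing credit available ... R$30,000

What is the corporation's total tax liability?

R$78,360

Shadow minimum tax:
  Base (reported book profit): R$391,800
  Exemption: 20% × (R$391,800 − R$203,000) = R$37,760 ≥ R$37,000, so the exemption is fully phased out
  Base: R$391,800 − R$0 = R$391,800
  R$391,800 × 20% = R$78,360

Standard income tax:
  R$204,000 × 16% = R$32,640
  R$89,600 × 29% = R$25,984
  → R$58,624
  Less low-income housing credit R$30,000 → R$28,624

R$78,360 > R$28,624, so the shadow minimum tax is the binding amount.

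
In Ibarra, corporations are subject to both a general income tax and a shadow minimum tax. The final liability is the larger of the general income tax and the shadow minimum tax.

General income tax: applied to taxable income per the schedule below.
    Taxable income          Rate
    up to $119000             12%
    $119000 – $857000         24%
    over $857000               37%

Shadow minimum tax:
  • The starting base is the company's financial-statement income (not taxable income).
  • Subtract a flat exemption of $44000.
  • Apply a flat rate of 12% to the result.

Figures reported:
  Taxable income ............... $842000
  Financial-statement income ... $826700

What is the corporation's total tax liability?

$187800

General income tax:
  $119000 × 12% = $14280
  $723000 × 24% = $173520
  → $187800

Shadow minimum tax:
  Base (financial-statement income): $826700
  Less exemption $44000 → base $782700
  $782700 × 12% = $93924

$187800 > $93924, so the general income tax governs.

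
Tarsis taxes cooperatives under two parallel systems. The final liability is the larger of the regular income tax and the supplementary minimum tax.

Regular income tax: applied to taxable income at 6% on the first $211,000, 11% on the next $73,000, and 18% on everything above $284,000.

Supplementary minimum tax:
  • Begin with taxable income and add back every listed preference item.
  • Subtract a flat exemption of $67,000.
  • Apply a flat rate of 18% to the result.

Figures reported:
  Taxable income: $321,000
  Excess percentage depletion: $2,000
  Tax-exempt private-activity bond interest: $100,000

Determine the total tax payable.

Regular income tax:
  $211,000 × 6% = $12,660
  $73,000 × 11% = $8,030
  $37,000 × 18% = $6,660
  → $27,350

Supplementary minimum tax:
  Adjusted income: $321,000 + $2,000 + $100,000 = $423,000
  Less exemption $67,000 → base $356,000
  $356,000 × 18% = $64,080

$64,080 > $27,350, so the supplementary minimum tax is the binding amount.

$64,080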